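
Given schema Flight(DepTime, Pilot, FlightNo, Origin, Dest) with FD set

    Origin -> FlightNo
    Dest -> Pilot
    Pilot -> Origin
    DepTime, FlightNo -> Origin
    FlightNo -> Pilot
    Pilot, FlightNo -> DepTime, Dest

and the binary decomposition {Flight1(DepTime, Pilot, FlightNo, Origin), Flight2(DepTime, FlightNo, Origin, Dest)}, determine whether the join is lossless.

Common attributes: Flight1 ∩ Flight2 = {DepTime, FlightNo, Origin}.
Closure of {DepTime, FlightNo, Origin}: FlightNo → Pilot applies, adding Pilot; Pilot, FlightNo → DepTime, Dest applies, adding Dest. So (DepTime, FlightNo, Origin)⁺ = {DepTime, Pilot, FlightNo, Origin, Dest}.
This closure contains every attribute of Flight1, so Flight1 ∩ Flight2 → Flight1. The join is lossless.

Yes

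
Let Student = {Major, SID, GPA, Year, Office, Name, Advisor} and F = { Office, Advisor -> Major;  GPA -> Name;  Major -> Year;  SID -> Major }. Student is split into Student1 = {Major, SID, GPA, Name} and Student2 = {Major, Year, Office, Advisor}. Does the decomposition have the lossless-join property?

Common attributes: Student1 ∩ Student2 = {Major}.
Closure of {Major}: Major → Year applies, adding Year. So (Major)⁺ = {Major, Year}.
The closure contains neither all of Student1 = {Major, SID, GPA, Name} nor all of Student2 = {Major, Year, Office, Advisor}, so the common attributes are not a superkey of either fragment. The join is lossy.

No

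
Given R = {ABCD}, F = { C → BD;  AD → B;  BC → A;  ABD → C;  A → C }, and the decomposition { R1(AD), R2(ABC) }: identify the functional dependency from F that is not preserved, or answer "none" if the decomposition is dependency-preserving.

C → BD: restricted closure across fragments reaches BD.
AD → B: restricted closure across fragments reaches B.
BC → A lies within R2.
ABD → C: restricted closure across fragments reaches C.
A → C lies within R2.
Every dependency is enforceable on the fragments, so the decomposition is dependency-preserving.

none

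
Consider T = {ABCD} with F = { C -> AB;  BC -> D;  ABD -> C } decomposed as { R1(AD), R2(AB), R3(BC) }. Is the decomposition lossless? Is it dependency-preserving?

lossy and not dependency-preserving

Lossless test (chase): applying each FD to every pair of rows produces no changes in the tableau, so no row becomes fully distinguished — the join is lossy.
Dependency preservation: the restricted closure of {C} across the fragments never reaches {AB}, so C → AB cannot be enforced without a join — not preserved.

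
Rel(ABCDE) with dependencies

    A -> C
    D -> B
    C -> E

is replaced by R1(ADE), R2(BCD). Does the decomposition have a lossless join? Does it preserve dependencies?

lossy and not dependency-preserving

Lossless test: (D)⁺ = {BD}, which is a superkey of neither fragment — lossy.
Dependency preservation: the restricted closure of {A} across the fragments never reaches {C}, so A → C cannot be enforced without a join — not preserved.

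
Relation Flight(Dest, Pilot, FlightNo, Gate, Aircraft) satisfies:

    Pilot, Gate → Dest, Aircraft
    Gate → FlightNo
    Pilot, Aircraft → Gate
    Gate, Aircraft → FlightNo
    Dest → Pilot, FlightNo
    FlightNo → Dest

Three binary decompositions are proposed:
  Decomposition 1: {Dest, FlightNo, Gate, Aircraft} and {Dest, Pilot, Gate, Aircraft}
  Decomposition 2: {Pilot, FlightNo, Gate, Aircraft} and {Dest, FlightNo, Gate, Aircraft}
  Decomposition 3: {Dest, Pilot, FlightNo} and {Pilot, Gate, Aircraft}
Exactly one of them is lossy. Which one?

Decomposition 1: common = {Dest, Gate, Aircraft}, closure = {Dest, Pilot, FlightNo, Gate, Aircraft} → lossless.
Decomposition 2: common = {FlightNo, Gate, Aircraft}, closure = {Dest, Pilot, FlightNo, Gate, Aircraft} → lossless.
Decomposition 3: common = {Pilot}, closure = {Pilot} → lossy.

Decomposition 3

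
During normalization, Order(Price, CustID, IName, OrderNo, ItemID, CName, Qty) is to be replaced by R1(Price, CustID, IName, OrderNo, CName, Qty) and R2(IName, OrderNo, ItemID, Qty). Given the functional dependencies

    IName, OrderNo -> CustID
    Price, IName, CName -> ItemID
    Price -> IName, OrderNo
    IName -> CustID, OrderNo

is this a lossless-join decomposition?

Common attributes: R1 ∩ R2 = {IName, OrderNo, Qty}.
Closure of {IName, OrderNo, Qty}: IName, OrderNo → CustID applies, adding CustID. So (IName, OrderNo, Qty)⁺ = {CustID, IName, OrderNo, Qty}.
The closure contains neither all of R1 = {Price, CustID, IName, OrderNo, CName, Qty} nor all of R2 = {IName, OrderNo, ItemID, Qty}, so the common attributes are not a superkey of either fragment. The join is lossy.

No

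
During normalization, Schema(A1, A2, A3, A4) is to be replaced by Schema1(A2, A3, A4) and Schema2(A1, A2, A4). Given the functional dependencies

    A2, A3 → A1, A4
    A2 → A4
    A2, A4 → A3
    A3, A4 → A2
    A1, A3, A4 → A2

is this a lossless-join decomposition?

Common attributes: Schema1 ∩ Schema2 = {A2, A4}.
Closure of {A2, A4}: A2, A4 → A3 applies, adding A3; A2, A3 → A1, A4 applies, adding A1. So (A2, A4)⁺ = {A1, A2, A3, A4}.
This closure contains every attribute of Schema1, so Schema1 ∩ Schema2 → Schema1. The join is lossless.

Yes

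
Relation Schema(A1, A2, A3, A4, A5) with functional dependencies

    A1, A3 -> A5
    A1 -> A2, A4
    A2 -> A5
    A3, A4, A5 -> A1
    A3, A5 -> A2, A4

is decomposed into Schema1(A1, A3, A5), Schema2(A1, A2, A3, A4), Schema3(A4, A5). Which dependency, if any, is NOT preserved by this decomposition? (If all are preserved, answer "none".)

A2 -> A5

Check A2 → A5: no single fragment contains all of {A2, A5}, and the restricted closure of {A2} across the fragments never reaches {A5}.
A1, A3 → A5 is preserved.
A1 → A2, A4 is preserved.
A3, A4, A5 → A1 is preserved.
A3, A5 → A2, A4 is preserved.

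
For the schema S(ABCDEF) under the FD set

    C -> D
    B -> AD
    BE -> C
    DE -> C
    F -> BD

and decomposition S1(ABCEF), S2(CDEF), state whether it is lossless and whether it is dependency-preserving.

lossless but not dependency-preserving

Lossless test: (CEF)⁺ = {ABCDEF}, which contains all of one fragment — lossless.
Dependency preservation: the restricted closure of {B} across the fragments never reaches {AD}, so B → AD cannot be enforced without a join — not preserved.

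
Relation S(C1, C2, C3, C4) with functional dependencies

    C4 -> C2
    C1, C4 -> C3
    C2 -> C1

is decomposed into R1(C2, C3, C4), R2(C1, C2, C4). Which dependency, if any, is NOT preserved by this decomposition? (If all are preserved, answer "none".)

C4 → C2 lies within R1.
C1, C4 → C3: restricted closure across fragments reaches C3.
C2 → C1 lies within R2.
Every dependency is enforceable on the fragments, so the decomposition is dependency-preserving.

none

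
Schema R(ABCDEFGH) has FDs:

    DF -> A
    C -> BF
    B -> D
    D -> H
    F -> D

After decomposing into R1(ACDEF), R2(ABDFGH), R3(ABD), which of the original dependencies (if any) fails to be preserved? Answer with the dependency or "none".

Check C → BF: no single fragment contains all of {BCF}, and the restricted closure of {C} across the fragments never reaches {BF}.
DF → A is preserved.
B → D is preserved.
D → H is preserved.
F → D is preserved.

C -> BF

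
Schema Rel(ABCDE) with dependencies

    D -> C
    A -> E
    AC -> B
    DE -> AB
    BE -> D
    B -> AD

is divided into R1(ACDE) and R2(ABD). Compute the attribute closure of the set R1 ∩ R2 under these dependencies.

ABCDE

R1 ∩ R2 = {AD}.
D → C applies, adding C
A → E applies, adding E
AC → B applies, adding B
Closure: {ABCDE}.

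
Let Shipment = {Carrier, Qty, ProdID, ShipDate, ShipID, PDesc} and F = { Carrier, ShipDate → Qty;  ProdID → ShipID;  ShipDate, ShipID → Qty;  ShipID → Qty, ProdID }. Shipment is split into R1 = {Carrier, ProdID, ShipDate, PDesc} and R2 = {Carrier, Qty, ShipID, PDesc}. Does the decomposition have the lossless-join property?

Common attributes: R1 ∩ R2 = {Carrier, PDesc}.
No dependency enlarges {Carrier, PDesc}, so (Carrier, PDesc)⁺ = {Carrier, PDesc}.
The closure contains neither all of R1 = {Carrier, ProdID, ShipDate, PDesc} nor all of R2 = {Carrier, Qty, ShipID, PDesc}, so the common attributes are not a superkey of either fragment. The join is lossy.

No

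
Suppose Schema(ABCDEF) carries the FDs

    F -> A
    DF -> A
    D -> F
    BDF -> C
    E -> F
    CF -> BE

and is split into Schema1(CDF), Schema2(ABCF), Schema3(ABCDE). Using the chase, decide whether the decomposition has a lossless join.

Chase test. Columns are ABCDEF; row i has aⱼ where attribute j ∈ Schemai, else bᵢⱼ.
Initial tableau (one row per fragment):
  row 1: b11 b12 a3 a4 b15 a6
  row 2: a1 a2 a3 b24 b25 a6
  row 3: a1 a2 a3 a4 a5 b36
Rows 1 and 2 agree on F; apply F→A and equate their A entries.
Rows 1 and 3 agree on D; apply D→F and equate their F entries.
Rows 1 and 2 agree on CF; apply CF→BE and equate their BE entries.
Rows 1 and 3 agree on CF; apply CF→BE and equate their BE entries.
Row 1 is now all distinguished symbols — the join is lossless.

Yes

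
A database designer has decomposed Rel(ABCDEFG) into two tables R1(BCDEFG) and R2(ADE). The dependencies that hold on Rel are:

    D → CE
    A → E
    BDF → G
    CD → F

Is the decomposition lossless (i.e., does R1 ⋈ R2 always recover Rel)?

No

Common attributes: R1 ∩ R2 = {DE}.
Closure of {DE}: D → CE applies, adding C; CD → F applies, adding F. So (DE)⁺ = {CDEF}.
The closure contains neither all of R1 = {BCDEFG} nor all of R2 = {ADE}, so the common attributes are not a superkey of either fragment. The join is lossy.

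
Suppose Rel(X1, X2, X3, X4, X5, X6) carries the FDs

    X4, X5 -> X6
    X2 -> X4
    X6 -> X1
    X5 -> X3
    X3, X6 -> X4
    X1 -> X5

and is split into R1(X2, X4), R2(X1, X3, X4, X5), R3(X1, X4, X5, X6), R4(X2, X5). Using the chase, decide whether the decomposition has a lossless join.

Yes

Chase test. Columns are X1, X2, X3, X4, X5, X6; row i has aⱼ where attribute j ∈ Ri, else bᵢⱼ.
Initial tableau (one row per fragment):
  row 1: b11 a2 b13 a4 b15 b16
  row 2: a1 b22 a3 a4 a5 b26
  row 3: a1 b32 b33 a4 a5 a6
  row 4: b41 a2 b43 b44 a5 b46
Rows 2 and 3 agree on X4, X5; apply X4, X5→X6 and equate their X6 entries.
Rows 1 and 4 agree on X2; apply X2→X4 and equate their X4 entries.
Rows 2 and 3 agree on X5; apply X5→X3 and equate their X3 entries.
Rows 2 and 4 agree on X5; apply X5→X3 and equate their X3 entries.
Rows 2 and 4 agree on X4, X5; apply X4, X5→X6 and equate their X6 entries.
Rows 2 and 4 agree on X6; apply X6→X1 and equate their X1 entries.
Row 4 is now all distinguished symbols — the join is lossless.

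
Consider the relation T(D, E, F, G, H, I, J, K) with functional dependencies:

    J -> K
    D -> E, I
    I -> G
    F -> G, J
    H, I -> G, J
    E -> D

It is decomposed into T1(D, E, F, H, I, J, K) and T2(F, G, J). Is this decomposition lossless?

Yes

Common attributes: T1 ∩ T2 = {F, J}.
Closure of {F, J}: J → K applies, adding K; F → G, J applies, adding G. So (F, J)⁺ = {F, G, J, K}.
This closure contains every attribute of T2, so T1 ∩ T2 → T2. The join is lossless.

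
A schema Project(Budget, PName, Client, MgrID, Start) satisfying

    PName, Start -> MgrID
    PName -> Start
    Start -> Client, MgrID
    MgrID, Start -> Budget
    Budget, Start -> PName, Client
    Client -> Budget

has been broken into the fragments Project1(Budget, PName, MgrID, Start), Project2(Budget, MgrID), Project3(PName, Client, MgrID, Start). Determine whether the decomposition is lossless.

Chase test. Columns are Budget, PName, Client, MgrID, Start; row i has aⱼ where attribute j ∈ Projecti, else bᵢⱼ.
Initial tableau (one row per fragment):
  row 1: a1 a2 b13 a4 a5
  row 2: a1 b22 b23 a4 b25
  row 3: b31 a2 a3 a4 a5
Rows 1 and 3 agree on Start; apply Start→Client, MgrID and equate their Client, MgrID entries.
Rows 1 and 3 agree on MgrID, Start; apply MgrID, Start→Budget and equate their Budget entries.
Row 1 is now all distinguished symbols — the join is lossless.

Yes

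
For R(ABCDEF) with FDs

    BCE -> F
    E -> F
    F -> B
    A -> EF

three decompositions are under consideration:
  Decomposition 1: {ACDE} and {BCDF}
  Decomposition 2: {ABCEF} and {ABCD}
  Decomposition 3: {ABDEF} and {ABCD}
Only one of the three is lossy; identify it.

Decomposition 1

Decomposition 1: common = {CD}, closure = {CD} → lossy.
Decomposition 2: common = {ABC}, closure = {ABCEF} → lossless.
Decomposition 3: common = {ABD}, closure = {ABDEF} → lossless.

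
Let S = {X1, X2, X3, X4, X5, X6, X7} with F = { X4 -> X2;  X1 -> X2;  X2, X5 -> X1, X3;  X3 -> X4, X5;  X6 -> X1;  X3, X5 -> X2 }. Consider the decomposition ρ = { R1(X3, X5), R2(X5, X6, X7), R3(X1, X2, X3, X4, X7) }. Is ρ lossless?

Chase test. Columns are X1, X2, X3, X4, X5, X6, X7; row i has aⱼ where attribute j ∈ Ri, else bᵢⱼ.
Initial tableau (one row per fragment):
  row 1: b11 b12 a3 b14 a5 b16 b17
  row 2: b21 b22 b23 b24 a5 a6 a7
  row 3: a1 a2 a3 a4 b35 b36 a7
Rows 1 and 3 agree on X3; apply X3→X4, X5 and equate their X4, X5 entries.
Rows 1 and 3 agree on X3, X5; apply X3, X5→X2 and equate their X2 entries.
Rows 1 and 3 agree on X2, X5; apply X2, X5→X1, X3 and equate their X1, X3 entries.
No row becomes fully distinguished — the join is lossy.

No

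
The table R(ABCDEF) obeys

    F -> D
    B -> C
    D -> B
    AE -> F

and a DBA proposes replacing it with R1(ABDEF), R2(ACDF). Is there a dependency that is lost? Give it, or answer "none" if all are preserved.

Check B → C: no single fragment contains all of {BC}, and the restricted closure of {B} across the fragments never reaches {C}.
F → D is preserved.
D → B is preserved.
AE → F is preserved.

B -> C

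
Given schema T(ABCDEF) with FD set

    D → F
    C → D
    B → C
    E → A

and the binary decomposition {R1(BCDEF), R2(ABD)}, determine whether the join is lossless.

No

Common attributes: R1 ∩ R2 = {BD}.
Closure of {BD}: D → F applies, adding F; B → C applies, adding C. So (BD)⁺ = {BCDF}.
The closure contains neither all of R1 = {BCDEF} nor all of R2 = {ABD}, so the common attributes are not a superkey of either fragment. The join is lossy.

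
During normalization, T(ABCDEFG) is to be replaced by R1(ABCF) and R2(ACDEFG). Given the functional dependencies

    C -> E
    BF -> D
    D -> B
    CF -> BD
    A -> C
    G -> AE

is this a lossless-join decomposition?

Common attributes: R1 ∩ R2 = {ACF}.
Closure of {ACF}: C → E applies, adding E; CF → BD applies, adding BD. So (ACF)⁺ = {ABCDEF}.
This closure contains every attribute of R1, so R1 ∩ R2 → R1. The join is lossless.

Yes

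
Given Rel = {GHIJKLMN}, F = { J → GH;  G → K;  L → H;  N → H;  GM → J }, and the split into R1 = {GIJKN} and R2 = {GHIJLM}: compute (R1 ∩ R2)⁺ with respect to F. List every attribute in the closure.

R1 ∩ R2 = {GIJ}.
J → GH applies, adding H
G → K applies, adding K
Closure: {GHIJK}.

GHIJK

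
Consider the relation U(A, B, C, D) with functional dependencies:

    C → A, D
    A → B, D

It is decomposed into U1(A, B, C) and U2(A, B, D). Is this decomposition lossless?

Common attributes: U1 ∩ U2 = {A, B}.
Closure of {A, B}: A → B, D applies, adding D. So (A, B)⁺ = {A, B, D}.
This closure contains every attribute of U2, so U1 ∩ U2 → U2. The join is lossless.

Yes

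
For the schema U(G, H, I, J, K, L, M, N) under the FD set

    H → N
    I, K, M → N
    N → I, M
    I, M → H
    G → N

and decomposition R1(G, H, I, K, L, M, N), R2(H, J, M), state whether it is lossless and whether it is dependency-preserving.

lossy but dependency-preserving

Lossless test: (H, M)⁺ = {H, I, M, N}, which is a superkey of neither fragment — lossy.
Dependency preservation: every FD's attributes lie within a single fragment, so each can be enforced locally — preserved.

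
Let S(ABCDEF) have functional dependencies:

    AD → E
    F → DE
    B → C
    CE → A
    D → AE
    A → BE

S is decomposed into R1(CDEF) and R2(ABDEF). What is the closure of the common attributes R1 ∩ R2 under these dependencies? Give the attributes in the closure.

R1 ∩ R2 = {DEF}.
D → AE applies, adding A
A → BE applies, adding B
B → C applies, adding C
Closure: {ABCDEF}.

ABCDEF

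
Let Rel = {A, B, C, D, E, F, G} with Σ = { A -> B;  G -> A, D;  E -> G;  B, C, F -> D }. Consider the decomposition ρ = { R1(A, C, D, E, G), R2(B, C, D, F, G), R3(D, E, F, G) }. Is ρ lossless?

Chase test. Columns are A, B, C, D, E, F, G; row i has aⱼ where attribute j ∈ Ri, else bᵢⱼ.
Initial tableau (one row per fragment):
  row 1: a1 b12 a3 a4 a5 b16 a7
  row 2: b21 a2 a3 a4 b25 a6 a7
  row 3: b31 b32 b33 a4 a5 a6 a7
Rows 1 and 2 agree on G; apply G→A, D and equate their A, D entries.
Rows 1 and 3 agree on G; apply G→A, D and equate their A, D entries.
Rows 1 and 2 agree on A; apply A→B and equate their B entries.
Rows 1 and 3 agree on A; apply A→B and equate their B entries.
No row becomes fully distinguished — the join is lossy.

No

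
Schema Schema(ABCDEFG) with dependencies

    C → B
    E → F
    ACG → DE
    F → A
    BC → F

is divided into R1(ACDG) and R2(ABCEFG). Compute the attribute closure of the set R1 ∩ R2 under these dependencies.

R1 ∩ R2 = {ACG}.
C → B applies, adding B
ACG → DE applies, adding DE
BC → F applies, adding F
Closure: {ABCDEFG}.

ABCDEFG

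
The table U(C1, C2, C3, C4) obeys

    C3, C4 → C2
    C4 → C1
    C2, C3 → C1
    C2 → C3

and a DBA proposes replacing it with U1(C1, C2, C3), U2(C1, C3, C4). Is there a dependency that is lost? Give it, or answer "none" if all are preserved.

Check C3, C4 → C2: no single fragment contains all of {C2, C3, C4}, and the restricted closure of {C3, C4} across the fragments never reaches {C2}.
C4 → C1 is preserved.
C2, C3 → C1 is preserved.
C2 → C3 is preserved.

C3, C4 → C2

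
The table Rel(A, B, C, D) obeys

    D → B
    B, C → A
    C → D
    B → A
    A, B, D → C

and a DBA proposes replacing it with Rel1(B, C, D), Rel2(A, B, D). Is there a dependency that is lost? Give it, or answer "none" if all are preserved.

none

D → B lies within Rel1.
B, C → A: restricted closure across fragments reaches A.
C → D lies within Rel1.
B → A lies within Rel2.
A, B, D → C: restricted closure across fragments reaches C.
Every dependency is enforceable on the fragments, so the decomposition is dependency-preserving.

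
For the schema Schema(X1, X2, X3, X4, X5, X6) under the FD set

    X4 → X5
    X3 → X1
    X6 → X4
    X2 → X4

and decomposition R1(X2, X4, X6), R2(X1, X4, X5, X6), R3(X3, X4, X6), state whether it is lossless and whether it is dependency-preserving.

lossy and not dependency-preserving

Lossless test (chase): Rows 1 and 2 agree on X4; apply X4→X5 and equate their X5 entries. Rows 1 and 3 agree on X4; apply X4→X5 and equate their X5 entries. No row becomes fully distinguished — the join is lossy.
Dependency preservation: the restricted closure of {X3} across the fragments never reaches {X1}, so X3 → X1 cannot be enforced without a join — not preserved.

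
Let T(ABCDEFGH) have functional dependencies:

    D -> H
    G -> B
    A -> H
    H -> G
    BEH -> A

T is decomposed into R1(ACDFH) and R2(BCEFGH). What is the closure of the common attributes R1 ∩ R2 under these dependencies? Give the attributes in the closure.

BCFGH

R1 ∩ R2 = {CFH}.
H → G applies, adding G
G → B applies, adding B
Closure: {BCFGH}.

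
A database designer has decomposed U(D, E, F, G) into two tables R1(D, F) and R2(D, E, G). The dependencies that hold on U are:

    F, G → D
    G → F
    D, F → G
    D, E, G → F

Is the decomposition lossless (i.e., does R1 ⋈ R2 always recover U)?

No

Common attributes: R1 ∩ R2 = {D}.
No dependency enlarges {D}, so (D)⁺ = {D}.
The closure contains neither all of R1 = {D, F} nor all of R2 = {D, E, G}, so the common attributes are not a superkey of either fragment. The join is lossy.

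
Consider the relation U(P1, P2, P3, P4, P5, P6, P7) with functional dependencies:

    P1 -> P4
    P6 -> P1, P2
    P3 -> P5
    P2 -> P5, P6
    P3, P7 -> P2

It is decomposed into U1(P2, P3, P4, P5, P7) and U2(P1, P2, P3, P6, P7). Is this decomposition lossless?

Common attributes: U1 ∩ U2 = {P2, P3, P7}.
Closure of {P2, P3, P7}: P3 → P5 applies, adding P5; P2 → P5, P6 applies, adding P6; P6 → P1, P2 applies, adding P1; P1 → P4 applies, adding P4. So (P2, P3, P7)⁺ = {P1, P2, P3, P4, P5, P6, P7}.
This closure contains every attribute of U1, so U1 ∩ U2 → U1. The join is lossless.

Yes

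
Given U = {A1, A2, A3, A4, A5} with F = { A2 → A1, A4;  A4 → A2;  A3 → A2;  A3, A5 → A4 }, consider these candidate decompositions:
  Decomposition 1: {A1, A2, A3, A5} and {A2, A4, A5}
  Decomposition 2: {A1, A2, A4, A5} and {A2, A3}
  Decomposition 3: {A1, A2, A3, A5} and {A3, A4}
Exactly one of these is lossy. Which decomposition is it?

Decomposition 1: common = {A2, A5}, closure = {A1, A2, A4, A5} → lossless.
Decomposition 2: common = {A2}, closure = {A1, A2, A4} → lossy.
Decomposition 3: common = {A3}, closure = {A1, A2, A3, A4} → lossless.

Decomposition 2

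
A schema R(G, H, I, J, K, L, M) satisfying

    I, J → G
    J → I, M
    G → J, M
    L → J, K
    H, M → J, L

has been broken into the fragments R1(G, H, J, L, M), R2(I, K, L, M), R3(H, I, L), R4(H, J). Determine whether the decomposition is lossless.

Chase test. Columns are G, H, I, J, K, L, M; row i has aⱼ where attribute j ∈ Ri, else bᵢⱼ.
Initial tableau (one row per fragment):
  row 1: a1 a2 b13 a4 b15 a6 a7
  row 2: b21 b22 a3 b24 a5 a6 a7
  row 3: b31 a2 a3 b34 b35 a6 b37
  row 4: b41 a2 b43 a4 b45 b46 b47
Rows 1 and 4 agree on J; apply J→I, M and equate their I, M entries.
Rows 1 and 2 agree on L; apply L→J, K and equate their J, K entries.
Rows 1 and 3 agree on L; apply L→J, K and equate their J, K entries.
Rows 1 and 4 agree on H, M; apply H, M→J, L and equate their J, L entries.
Rows 1 and 4 agree on I, J; apply I, J→G and equate their G entries.
Rows 2 and 3 agree on I, J; apply I, J→G and equate their G entries.
Rows 1 and 2 agree on J; apply J→I, M and equate their I, M entries.
Rows 1 and 3 agree on J; apply J→I, M and equate their I, M entries.
Rows 1 and 4 agree on L; apply L→J, K and equate their J, K entries.
Rows 1 and 2 agree on I, J; apply I, J→G and equate their G entries.
Row 1 is now all distinguished symbols — the join is lossless.

Yes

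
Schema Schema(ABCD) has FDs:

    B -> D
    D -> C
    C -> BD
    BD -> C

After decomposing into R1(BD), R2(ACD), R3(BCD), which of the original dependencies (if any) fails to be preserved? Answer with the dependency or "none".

B → D lies within R1.
D → C lies within R2.
C → BD lies within R3.
BD → C lies within R3.
Every dependency is enforceable on the fragments, so the decomposition is dependency-preserving.

none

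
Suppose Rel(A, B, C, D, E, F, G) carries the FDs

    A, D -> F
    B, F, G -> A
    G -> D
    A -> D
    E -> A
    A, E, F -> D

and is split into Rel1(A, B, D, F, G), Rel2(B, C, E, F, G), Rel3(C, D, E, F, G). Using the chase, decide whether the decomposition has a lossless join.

Chase test. Columns are A, B, C, D, E, F, G; row i has aⱼ where attribute j ∈ Reli, else bᵢⱼ.
Initial tableau (one row per fragment):
  row 1: a1 a2 b13 a4 b15 a6 a7
  row 2: b21 a2 a3 b24 a5 a6 a7
  row 3: b31 b32 a3 a4 a5 a6 a7
Rows 1 and 2 agree on B, F, G; apply B, F, G→A and equate their A entries.
Rows 1 and 2 agree on G; apply G→D and equate their D entries.
Rows 2 and 3 agree on E; apply E→A and equate their A entries.
Row 2 is now all distinguished symbols — the join is lossless.

Yes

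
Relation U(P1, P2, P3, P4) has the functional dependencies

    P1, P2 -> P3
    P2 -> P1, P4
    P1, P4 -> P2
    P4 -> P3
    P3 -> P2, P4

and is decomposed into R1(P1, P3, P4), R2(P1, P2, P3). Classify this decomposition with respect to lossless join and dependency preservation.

Lossless test: (P1, P3)⁺ = {P1, P2, P3, P4}, which contains all of one fragment — lossless.
Dependency preservation: P2 → P1, P4; P1, P4 → P2; P3 → P2, P4 are not contained in any single fragment, but the restricted closure of each left-hand side across the fragments still reaches the right-hand side; the remaining FDs each lie inside some fragment. All dependencies are preserved.

lossless and dependency-preserving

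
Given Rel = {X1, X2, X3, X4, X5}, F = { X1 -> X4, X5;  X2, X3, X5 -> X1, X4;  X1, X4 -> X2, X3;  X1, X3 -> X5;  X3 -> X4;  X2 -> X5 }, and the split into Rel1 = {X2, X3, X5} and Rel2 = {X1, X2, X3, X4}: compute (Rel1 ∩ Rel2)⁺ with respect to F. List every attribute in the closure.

Rel1 ∩ Rel2 = {X2, X3}.
X3 → X4 applies, adding X4
X2 → X5 applies, adding X5
X2, X3, X5 → X1, X4 applies, adding X1
Closure: {X1, X2, X3, X4, X5}.

X1, X2, X3, X4, X5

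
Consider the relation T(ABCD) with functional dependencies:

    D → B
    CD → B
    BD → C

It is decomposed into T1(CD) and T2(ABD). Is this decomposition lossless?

Common attributes: T1 ∩ T2 = {D}.
Closure of {D}: D → B applies, adding B; BD → C applies, adding C. So (D)⁺ = {BCD}.
This closure contains every attribute of T1, so T1 ∩ T2 → T1. The join is lossless.

Yes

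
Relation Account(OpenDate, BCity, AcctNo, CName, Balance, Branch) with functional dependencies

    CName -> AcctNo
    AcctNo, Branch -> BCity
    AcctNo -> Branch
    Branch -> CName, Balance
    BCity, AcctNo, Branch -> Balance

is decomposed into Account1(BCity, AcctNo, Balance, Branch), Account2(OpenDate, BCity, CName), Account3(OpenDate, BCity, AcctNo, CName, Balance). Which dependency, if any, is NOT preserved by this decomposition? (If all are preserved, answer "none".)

CName → AcctNo lies within Account3.
AcctNo, Branch → BCity lies within Account1.
AcctNo → Branch lies within Account1.
Branch → CName, Balance: restricted closure across fragments reaches CName, Balance.
BCity, AcctNo, Branch → Balance lies within Account1.
Every dependency is enforceable on the fragments, so the decomposition is dependency-preserving.

none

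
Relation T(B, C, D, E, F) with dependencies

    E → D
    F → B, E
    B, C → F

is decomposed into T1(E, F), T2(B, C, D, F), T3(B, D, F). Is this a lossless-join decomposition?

Yes

Chase test. Columns are B, C, D, E, F; row i has aⱼ where attribute j ∈ Ti, else bᵢⱼ.
Initial tableau (one row per fragment):
  row 1: b11 b12 b13 a4 a5
  row 2: a1 a2 a3 b24 a5
  row 3: a1 b32 a3 b34 a5
Rows 1 and 2 agree on F; apply F→B, E and equate their B, E entries.
Rows 1 and 3 agree on F; apply F→B, E and equate their B, E entries.
Rows 1 and 2 agree on E; apply E→D and equate their D entries.
Row 2 is now all distinguished symbols — the join is lossless.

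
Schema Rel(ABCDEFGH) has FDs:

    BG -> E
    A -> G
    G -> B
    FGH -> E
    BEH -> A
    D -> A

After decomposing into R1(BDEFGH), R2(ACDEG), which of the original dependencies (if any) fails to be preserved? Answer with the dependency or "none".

BEH -> A

Check BEH → A: no single fragment contains all of {ABEH}, and the restricted closure of {BEH} across the fragments never reaches {A}.
BG → E is preserved.
A → G is preserved.
G → B is preserved.
FGH → E is preserved.
D → A is preserved.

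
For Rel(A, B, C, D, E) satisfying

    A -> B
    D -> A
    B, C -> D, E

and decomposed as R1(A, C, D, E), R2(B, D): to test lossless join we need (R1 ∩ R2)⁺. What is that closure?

R1 ∩ R2 = {D}.
D → A applies, adding A
A → B applies, adding B
Closure: {A, B, D}.

A, B, D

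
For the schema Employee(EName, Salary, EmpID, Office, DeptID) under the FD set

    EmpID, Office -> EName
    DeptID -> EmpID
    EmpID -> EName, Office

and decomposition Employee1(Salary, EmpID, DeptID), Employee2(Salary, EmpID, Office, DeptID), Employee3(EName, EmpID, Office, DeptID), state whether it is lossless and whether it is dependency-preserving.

Lossless test (chase): Rows 2 and 3 agree on EmpID, Office; apply EmpID, Office→EName and equate their EName entries. Rows 1 and 2 agree on EmpID; apply EmpID→EName, Office and equate their EName, Office entries. Row 1 is now all distinguished symbols — the join is lossless.
Dependency preservation: every FD's attributes lie within a single fragment, so each can be enforced locally — preserved.

lossless and dependency-preserving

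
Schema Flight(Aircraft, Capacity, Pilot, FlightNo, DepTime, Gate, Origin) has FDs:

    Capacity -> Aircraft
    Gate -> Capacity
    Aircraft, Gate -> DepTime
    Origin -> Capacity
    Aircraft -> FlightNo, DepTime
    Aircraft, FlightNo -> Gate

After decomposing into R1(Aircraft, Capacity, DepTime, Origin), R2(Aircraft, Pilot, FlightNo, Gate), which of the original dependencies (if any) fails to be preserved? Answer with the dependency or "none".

Capacity → Aircraft lies within R1.
Gate → Capacity: restricted closure across fragments reaches Capacity.
Aircraft, Gate → DepTime: restricted closure across fragments reaches DepTime.
Origin → Capacity lies within R1.
Aircraft → FlightNo, DepTime: restricted closure across fragments reaches FlightNo, DepTime.
Aircraft, FlightNo → Gate lies within R2.
Every dependency is enforceable on the fragments, so the decomposition is dependency-preserving.

none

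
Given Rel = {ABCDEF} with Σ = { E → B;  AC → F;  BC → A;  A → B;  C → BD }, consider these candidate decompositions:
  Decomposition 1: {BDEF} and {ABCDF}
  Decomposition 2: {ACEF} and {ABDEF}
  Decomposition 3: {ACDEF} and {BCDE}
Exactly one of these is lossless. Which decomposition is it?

Decomposition 1: common = {BDF}, closure = {BDF} → lossy.
Decomposition 2: common = {AEF}, closure = {ABEF} → lossy.
Decomposition 3: common = {CDE}, closure = {ABCDEF} → lossless.

Decomposition 3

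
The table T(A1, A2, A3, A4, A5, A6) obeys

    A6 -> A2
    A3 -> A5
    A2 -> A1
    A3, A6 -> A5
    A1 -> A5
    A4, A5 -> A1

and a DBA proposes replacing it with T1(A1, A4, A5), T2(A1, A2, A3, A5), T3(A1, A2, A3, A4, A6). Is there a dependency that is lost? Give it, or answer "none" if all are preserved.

none

A6 → A2 lies within T3.
A3 → A5 lies within T2.
A2 → A1 lies within T2.
A3, A6 → A5: restricted closure across fragments reaches A5.
A1 → A5 lies within T1.
A4, A5 → A1 lies within T1.
Every dependency is enforceable on the fragments, so the decomposition is dependency-preserving.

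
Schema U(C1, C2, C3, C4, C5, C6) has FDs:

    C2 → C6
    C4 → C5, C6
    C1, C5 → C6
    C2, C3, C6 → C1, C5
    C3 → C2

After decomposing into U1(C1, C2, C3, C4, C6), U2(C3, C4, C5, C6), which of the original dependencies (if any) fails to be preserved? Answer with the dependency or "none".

Check C1, C5 → C6: no single fragment contains all of {C1, C5, C6}, and the restricted closure of {C1, C5} across the fragments never reaches {C6}.
C2 → C6 is preserved.
C4 → C5, C6 is preserved.
C2, C3, C6 → C1, C5 is preserved.
C3 → C2 is preserved.

C1, C5 → C6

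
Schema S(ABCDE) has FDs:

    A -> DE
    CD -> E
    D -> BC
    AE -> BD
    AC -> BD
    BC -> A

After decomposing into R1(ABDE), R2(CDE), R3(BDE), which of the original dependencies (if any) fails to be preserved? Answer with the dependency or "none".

Check BC → A: no single fragment contains all of {ABC}, and the restricted closure of {BC} across the fragments never reaches {A}.
A → DE is preserved.
CD → E is preserved.
D → BC is preserved.
AE → BD is preserved.
AC → BD is preserved.

BC -> A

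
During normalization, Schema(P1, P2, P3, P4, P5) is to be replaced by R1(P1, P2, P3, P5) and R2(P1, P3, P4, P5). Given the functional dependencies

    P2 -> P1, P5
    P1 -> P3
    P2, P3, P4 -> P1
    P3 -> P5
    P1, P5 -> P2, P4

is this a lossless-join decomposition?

Common attributes: R1 ∩ R2 = {P1, P3, P5}.
Closure of {P1, P3, P5}: P1, P5 → P2, P4 applies, adding P2, P4. So (P1, P3, P5)⁺ = {P1, P2, P3, P4, P5}.
This closure contains every attribute of R1, so R1 ∩ R2 → R1. The join is lossless.

Yes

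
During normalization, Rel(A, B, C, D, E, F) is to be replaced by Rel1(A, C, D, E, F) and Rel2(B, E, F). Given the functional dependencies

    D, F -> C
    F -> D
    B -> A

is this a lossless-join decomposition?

No

Common attributes: Rel1 ∩ Rel2 = {E, F}.
Closure of {E, F}: F → D applies, adding D; D, F → C applies, adding C. So (E, F)⁺ = {C, D, E, F}.
The closure contains neither all of Rel1 = {A, C, D, E, F} nor all of Rel2 = {B, E, F}, so the common attributes are not a superkey of either fragment. The join is lossy.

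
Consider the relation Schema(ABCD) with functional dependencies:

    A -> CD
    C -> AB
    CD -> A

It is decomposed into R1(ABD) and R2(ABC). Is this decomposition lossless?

Yes

Common attributes: R1 ∩ R2 = {AB}.
Closure of {AB}: A → CD applies, adding CD. So (AB)⁺ = {ABCD}.
This closure contains every attribute of R1, so R1 ∩ R2 → R1. The join is lossless.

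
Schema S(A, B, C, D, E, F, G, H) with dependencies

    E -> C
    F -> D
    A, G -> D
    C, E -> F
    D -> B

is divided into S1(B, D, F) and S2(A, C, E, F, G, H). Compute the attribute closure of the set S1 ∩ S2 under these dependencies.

B, D, F

S1 ∩ S2 = {F}.
F → D applies, adding D
D → B applies, adding B
Closure: {B, D, F}.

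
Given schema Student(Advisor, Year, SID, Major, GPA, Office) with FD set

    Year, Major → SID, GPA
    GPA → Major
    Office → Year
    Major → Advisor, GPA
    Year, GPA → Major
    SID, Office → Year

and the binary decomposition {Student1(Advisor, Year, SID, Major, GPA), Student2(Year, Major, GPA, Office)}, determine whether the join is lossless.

Common attributes: Student1 ∩ Student2 = {Year, Major, GPA}.
Closure of {Year, Major, GPA}: Year, Major → SID, GPA applies, adding SID; Major → Advisor, GPA applies, adding Advisor. So (Year, Major, GPA)⁺ = {Advisor, Year, SID, Major, GPA}.
This closure contains every attribute of Student1, so Student1 ∩ Student2 → Student1. The join is lossless.

Yes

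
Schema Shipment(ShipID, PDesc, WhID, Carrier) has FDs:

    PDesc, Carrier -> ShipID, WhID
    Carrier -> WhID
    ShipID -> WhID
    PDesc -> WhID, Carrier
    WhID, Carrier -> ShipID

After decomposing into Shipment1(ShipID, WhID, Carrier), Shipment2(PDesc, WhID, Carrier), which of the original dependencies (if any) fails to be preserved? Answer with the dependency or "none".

PDesc, Carrier → ShipID, WhID: restricted closure across fragments reaches ShipID, WhID.
Carrier → WhID lies within Shipment1.
ShipID → WhID lies within Shipment1.
PDesc → WhID, Carrier lies within Shipment2.
WhID, Carrier → ShipID lies within Shipment1.
Every dependency is enforceable on the fragments, so the decomposition is dependency-preserving.

none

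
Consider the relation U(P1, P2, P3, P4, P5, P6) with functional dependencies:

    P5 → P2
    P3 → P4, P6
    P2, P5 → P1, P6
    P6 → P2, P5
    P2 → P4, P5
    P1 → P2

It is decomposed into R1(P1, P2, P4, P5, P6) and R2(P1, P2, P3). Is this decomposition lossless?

Yes

Common attributes: R1 ∩ R2 = {P1, P2}.
Closure of {P1, P2}: P2 → P4, P5 applies, adding P4, P5; P2, P5 → P1, P6 applies, adding P6. So (P1, P2)⁺ = {P1, P2, P4, P5, P6}.
This closure contains every attribute of R1, so R1 ∩ R2 → R1. The join is lossless.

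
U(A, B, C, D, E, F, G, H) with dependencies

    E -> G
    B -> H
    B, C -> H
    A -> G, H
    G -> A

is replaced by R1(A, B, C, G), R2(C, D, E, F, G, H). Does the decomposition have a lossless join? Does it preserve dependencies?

Lossless test: (C, G)⁺ = {A, C, G, H}, which is a superkey of neither fragment — lossy.
Dependency preservation: the restricted closure of {B} across the fragments never reaches {H}, so B → H cannot be enforced without a join — not preserved.

lossy and not dependency-preserving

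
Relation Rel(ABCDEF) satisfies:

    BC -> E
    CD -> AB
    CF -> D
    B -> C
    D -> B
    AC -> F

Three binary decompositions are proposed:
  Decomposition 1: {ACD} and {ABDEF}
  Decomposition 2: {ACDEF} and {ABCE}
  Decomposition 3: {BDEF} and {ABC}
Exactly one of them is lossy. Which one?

Decomposition 1: common = {AD}, closure = {ABCDEF} → lossless.
Decomposition 2: common = {ACE}, closure = {ABCDEF} → lossless.
Decomposition 3: common = {B}, closure = {BCE} → lossy.

Decomposition 3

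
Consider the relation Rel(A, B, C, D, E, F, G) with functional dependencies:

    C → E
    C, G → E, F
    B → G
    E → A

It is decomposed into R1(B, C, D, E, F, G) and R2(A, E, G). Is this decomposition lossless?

Yes

Common attributes: R1 ∩ R2 = {E, G}.
Closure of {E, G}: E → A applies, adding A. So (E, G)⁺ = {A, E, G}.
This closure contains every attribute of R2, so R1 ∩ R2 → R2. The join is lossless.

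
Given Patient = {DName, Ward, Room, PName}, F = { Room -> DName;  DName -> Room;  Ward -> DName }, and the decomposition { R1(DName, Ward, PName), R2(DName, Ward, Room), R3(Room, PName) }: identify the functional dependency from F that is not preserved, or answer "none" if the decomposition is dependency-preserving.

Room → DName lies within R2.
DName → Room lies within R2.
Ward → DName lies within R1.
Every dependency is enforceable on the fragments, so the decomposition is dependency-preserving.

none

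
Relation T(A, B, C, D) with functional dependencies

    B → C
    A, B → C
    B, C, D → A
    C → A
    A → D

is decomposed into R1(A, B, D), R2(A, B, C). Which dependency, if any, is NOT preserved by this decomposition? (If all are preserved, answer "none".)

none

B → C lies within R2.
A, B → C lies within R2.
B, C, D → A: restricted closure across fragments reaches A.
C → A lies within R2.
A → D lies within R1.
Every dependency is enforceable on the fragments, so the decomposition is dependency-preserving.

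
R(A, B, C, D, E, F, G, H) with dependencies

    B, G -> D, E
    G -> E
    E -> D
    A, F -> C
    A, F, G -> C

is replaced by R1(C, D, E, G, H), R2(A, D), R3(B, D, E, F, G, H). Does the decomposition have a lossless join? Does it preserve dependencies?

Lossless test (chase): applying each FD to every pair of rows produces no changes in the tableau, so no row becomes fully distinguished — the join is lossy.
Dependency preservation: the restricted closure of {A, F} across the fragments never reaches {C}, so A, F → C cannot be enforced without a join — not preserved.

lossy and not dependency-preserving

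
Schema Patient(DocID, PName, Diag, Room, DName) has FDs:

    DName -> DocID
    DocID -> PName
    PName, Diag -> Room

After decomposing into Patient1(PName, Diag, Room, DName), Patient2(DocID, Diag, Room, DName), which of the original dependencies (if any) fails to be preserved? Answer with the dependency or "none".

Check DocID → PName: no single fragment contains all of {DocID, PName}, and the restricted closure of {DocID} across the fragments never reaches {PName}.
DName → DocID is preserved.
PName, Diag → Room is preserved.

DocID -> PName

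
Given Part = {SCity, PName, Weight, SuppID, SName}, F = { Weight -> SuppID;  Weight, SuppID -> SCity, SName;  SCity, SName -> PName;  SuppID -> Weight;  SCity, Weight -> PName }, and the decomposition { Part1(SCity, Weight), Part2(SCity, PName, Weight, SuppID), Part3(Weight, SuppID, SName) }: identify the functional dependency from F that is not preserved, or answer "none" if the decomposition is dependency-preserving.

Check SCity, SName → PName: no single fragment contains all of {SCity, PName, SName}, and the restricted closure of {SCity, SName} across the fragments never reaches {PName}.
Weight → SuppID is preserved.
Weight, SuppID → SCity, SName is preserved.
SuppID → Weight is preserved.
SCity, Weight → PName is preserved.

SCity, SName -> PName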